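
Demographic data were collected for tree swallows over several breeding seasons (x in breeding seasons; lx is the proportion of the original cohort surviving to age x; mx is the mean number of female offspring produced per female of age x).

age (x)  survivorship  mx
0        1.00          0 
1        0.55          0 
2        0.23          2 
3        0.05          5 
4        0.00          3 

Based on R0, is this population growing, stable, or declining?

declining

R0 = Σ lx·mx = 0 + 0 + 0.46 + 0.25 + 0 = 0.71
R0 < 1, so the population is declining.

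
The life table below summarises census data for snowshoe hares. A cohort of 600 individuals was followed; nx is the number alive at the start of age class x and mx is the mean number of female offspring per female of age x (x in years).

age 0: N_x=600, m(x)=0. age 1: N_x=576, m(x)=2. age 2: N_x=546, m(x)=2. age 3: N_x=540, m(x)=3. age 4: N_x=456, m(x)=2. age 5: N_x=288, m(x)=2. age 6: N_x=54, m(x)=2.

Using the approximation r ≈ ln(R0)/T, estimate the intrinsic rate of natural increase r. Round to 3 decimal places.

lx = nx/n0 = nx/600: 1, 0.96, 0.91, 0.9, 0.76, 0.48, 0.09
R0 = Σ lx·mx = 0 + 1.92 + 1.82 + 2.7 + 1.52 + 0.96 + 0.18 = 9.1
Σ x·lx·mx = 25.62; T = 25.62/9.1 = 2.81538…
r ≈ ln(R0)/T = ln(9.1)/2.81538… = 0.78436… → 0.784

0.784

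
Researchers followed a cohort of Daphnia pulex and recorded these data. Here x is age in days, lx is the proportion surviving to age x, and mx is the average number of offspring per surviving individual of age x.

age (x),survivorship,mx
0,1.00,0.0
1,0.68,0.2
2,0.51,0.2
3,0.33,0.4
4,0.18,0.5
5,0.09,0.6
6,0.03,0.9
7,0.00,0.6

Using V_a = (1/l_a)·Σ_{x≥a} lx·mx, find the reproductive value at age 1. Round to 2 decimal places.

lx·mx for x ≥ 1: 0.136, 0.102, 0.132, 0.09, 0.054, 0.027, 0 → sum = 0.541
V_1 = 0.541 / l_1 = 0.541 / 0.68 = 0.795588… → 0.80

0.80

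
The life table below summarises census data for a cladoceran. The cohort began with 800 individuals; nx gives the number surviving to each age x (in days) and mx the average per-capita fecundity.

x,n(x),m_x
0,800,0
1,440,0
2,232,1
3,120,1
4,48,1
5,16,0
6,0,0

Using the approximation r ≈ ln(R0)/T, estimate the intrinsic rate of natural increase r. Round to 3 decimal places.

-0.273

lx = nx/n0 = nx/800: 1, 0.55, 0.29, 0.15, 0.06, 0.02, 0
R0 = Σ lx·mx = 0 + 0 + 0.29 + 0.15 + 0.06 + 0 + 0 = 0.5
Σ x·lx·mx = 1.27; T = 1.27/0.5 = 2.54
r ≈ ln(R0)/T = ln(0.5)/2.54 = -0.27289… → -0.273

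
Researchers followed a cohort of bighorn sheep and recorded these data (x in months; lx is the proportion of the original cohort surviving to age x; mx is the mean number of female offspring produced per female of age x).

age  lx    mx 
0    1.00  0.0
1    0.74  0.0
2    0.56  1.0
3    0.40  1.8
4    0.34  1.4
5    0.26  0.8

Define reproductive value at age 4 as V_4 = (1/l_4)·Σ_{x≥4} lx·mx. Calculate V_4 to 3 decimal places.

2.012

lx·mx for x ≥ 4: 0.476, 0.208 → sum = 0.684
V_4 = 0.684 / l_4 = 0.684 / 0.34 = 2.011765… → 2.012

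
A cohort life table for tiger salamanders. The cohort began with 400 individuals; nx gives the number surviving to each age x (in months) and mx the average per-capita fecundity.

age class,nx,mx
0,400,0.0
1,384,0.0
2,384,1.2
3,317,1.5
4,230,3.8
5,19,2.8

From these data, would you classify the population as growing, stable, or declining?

growing

lx = nx/n0 = nx/400: 1, 0.96, 0.96, 0.7925, 0.575, 0.0475
R0 = Σ lx·mx = 0 + 0 + 1.152 + 1.18875 + 2.185 + 0.133 = 4.65875
R0 > 1, so the population is growing.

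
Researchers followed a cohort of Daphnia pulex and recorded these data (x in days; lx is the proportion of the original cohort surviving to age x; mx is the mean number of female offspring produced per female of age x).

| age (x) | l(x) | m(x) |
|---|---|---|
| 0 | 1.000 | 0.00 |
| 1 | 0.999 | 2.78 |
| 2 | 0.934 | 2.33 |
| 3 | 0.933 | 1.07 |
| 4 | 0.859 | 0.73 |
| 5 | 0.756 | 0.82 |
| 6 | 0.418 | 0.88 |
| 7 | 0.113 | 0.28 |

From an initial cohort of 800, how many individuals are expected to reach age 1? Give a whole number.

Expected survivors = N0 · l_1 = 800 × 0.999 = 799.2 → 799

799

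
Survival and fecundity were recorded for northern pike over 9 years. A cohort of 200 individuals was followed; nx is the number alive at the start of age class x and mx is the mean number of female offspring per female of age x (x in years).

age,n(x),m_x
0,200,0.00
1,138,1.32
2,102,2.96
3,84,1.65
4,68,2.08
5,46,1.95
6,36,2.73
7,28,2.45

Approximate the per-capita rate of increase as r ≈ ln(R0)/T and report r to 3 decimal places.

lx = nx/n0 = nx/200: 1, 0.69, 0.51, 0.42, 0.34, 0.23, 0.18, 0.14
R0 = Σ lx·mx = 0 + 0.9108 + 1.5096 + 0.693 + 0.7072 + 0.4485 + 0.4914 + 0.343 = 5.1035
Σ x·lx·mx = 16.4297; T = 16.4297/5.1035 = 3.2193…
r ≈ ln(R0)/T = ln(5.1035)/3.2193… = 0.5063… → 0.506

0.506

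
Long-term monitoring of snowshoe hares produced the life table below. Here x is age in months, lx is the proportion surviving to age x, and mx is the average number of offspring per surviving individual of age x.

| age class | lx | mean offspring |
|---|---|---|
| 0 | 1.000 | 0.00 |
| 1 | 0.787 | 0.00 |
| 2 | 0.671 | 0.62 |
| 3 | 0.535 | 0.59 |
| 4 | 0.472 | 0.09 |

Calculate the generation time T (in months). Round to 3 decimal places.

lx·mx: 0, 0, 0.41602, 0.31565, 0.04248 → R0 = 0.77415
x·lx·mx: 0, 0, 0.83204, 0.94695, 0.16992 → Σ = 1.94891
T = 1.94891 / 0.77415 = 2.517484… → 2.517

2.517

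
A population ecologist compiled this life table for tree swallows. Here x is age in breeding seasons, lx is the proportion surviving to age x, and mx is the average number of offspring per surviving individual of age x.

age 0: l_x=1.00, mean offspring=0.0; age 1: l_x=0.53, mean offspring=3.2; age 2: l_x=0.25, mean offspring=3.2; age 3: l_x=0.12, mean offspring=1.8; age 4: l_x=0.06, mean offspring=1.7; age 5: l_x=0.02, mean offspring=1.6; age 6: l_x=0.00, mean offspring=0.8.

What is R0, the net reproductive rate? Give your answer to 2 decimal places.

lx·mx by age: 0, 1.696, 0.8, 0.216, 0.102, 0.032, 0
R0 = Σ lx·mx = 2.846 → 2.85

2.85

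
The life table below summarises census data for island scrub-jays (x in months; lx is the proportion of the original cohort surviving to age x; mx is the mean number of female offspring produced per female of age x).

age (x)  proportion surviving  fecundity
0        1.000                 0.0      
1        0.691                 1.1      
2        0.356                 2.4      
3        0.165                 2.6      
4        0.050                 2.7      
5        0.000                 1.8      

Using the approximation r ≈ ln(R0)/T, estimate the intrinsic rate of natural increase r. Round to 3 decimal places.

0.395

R0 = Σ lx·mx = 0 + 0.7601 + 0.8544 + 0.429 + 0.135 + 0 = 2.1785
Σ x·lx·mx = 4.2959; T = 4.2959/2.1785 = 1.97195…
r ≈ ln(R0)/T = ln(2.1785)/1.97195… = 0.39486… → 0.395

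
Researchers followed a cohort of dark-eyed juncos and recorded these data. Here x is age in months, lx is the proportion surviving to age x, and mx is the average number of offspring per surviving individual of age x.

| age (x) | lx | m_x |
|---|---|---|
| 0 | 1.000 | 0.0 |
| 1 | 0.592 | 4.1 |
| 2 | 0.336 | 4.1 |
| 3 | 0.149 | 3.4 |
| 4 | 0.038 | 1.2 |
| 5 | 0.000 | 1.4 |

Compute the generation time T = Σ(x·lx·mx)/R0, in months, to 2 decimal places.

lx·mx: 0, 2.4272, 1.3776, 0.5066, 0.0456, 0 → R0 = 4.357
x·lx·mx: 0, 2.4272, 2.7552, 1.5198, 0.1824, 0 → Σ = 6.8846
T = 6.8846 / 4.357 = 1.580124… → 1.58

1.58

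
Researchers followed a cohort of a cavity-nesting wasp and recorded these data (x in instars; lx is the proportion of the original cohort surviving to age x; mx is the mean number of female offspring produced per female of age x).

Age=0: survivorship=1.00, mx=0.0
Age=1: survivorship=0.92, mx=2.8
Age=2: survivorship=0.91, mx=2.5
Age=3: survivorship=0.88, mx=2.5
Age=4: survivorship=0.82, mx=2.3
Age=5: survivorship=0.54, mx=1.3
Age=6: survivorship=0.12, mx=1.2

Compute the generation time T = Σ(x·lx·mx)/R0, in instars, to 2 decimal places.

lx·mx: 0, 2.576, 2.275, 2.2, 1.886, 0.702, 0.144 → R0 = 9.783
x·lx·mx: 0, 2.576, 4.55, 6.6, 7.544, 3.51, 0.864 → Σ = 25.644
T = 25.644 / 9.783 = 2.621282… → 2.62

2.62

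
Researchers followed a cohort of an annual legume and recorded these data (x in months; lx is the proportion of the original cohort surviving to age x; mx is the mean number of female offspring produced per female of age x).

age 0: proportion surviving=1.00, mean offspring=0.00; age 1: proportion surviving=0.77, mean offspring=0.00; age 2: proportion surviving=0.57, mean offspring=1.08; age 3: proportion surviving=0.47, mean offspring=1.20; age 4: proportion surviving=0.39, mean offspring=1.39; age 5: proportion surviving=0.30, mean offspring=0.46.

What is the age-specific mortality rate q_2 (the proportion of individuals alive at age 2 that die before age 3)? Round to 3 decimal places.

0.175

q_2 = (l_2 − l_3) / l_2 = (0.57 − 0.47) / 0.57
     = 0.1 / 0.57 = 0.175439… → 0.175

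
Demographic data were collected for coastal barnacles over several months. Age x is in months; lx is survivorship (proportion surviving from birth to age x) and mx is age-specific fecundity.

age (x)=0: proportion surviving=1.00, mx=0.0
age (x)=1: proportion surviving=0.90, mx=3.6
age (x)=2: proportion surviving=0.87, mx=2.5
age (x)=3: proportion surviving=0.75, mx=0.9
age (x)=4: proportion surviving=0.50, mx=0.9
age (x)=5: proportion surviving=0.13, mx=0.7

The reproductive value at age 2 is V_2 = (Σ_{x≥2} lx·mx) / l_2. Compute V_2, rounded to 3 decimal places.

3.898

lx·mx for x ≥ 2: 2.175, 0.675, 0.45, 0.091 → sum = 3.391
V_2 = 3.391 / l_2 = 3.391 / 0.87 = 3.897701… → 3.898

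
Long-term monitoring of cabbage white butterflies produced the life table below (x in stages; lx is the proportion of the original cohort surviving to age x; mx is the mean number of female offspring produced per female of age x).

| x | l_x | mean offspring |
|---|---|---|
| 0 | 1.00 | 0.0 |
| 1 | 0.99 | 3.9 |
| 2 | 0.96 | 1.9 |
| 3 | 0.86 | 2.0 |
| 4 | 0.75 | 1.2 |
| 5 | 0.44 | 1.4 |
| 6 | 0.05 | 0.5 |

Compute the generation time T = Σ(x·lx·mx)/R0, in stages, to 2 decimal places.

lx·mx: 0, 3.861, 1.824, 1.72, 0.9, 0.616, 0.025 → R0 = 8.946
x·lx·mx: 0, 3.861, 3.648, 5.16, 3.6, 3.08, 0.15 → Σ = 19.499
T = 19.499 / 8.946 = 2.179633… → 2.18

2.18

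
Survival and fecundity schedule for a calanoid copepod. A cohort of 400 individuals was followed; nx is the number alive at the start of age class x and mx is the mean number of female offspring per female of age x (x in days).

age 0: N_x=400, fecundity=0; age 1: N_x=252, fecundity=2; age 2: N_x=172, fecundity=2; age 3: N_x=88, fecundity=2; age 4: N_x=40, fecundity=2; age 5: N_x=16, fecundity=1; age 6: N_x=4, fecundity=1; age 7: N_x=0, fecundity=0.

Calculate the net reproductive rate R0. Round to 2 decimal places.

2.81

lx = nx/n0 = nx/400: 1, 0.63, 0.43, 0.22, 0.1, 0.04, 0.01, 0
lx·mx by age: 0, 1.26, 0.86, 0.44, 0.2, 0.04, 0.01, 0
R0 = Σ lx·mx = 2.81 → 2.81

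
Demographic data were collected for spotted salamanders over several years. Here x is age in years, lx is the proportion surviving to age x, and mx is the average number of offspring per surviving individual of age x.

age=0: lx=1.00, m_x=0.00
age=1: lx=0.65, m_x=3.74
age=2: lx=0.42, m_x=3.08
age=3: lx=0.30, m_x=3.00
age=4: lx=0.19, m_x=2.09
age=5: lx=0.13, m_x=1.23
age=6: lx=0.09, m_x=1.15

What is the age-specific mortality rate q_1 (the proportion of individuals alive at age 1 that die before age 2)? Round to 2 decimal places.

q_1 = (l_1 − l_2) / l_1 = (0.65 − 0.42) / 0.65
     = 0.23 / 0.65 = 0.353846… → 0.35

0.35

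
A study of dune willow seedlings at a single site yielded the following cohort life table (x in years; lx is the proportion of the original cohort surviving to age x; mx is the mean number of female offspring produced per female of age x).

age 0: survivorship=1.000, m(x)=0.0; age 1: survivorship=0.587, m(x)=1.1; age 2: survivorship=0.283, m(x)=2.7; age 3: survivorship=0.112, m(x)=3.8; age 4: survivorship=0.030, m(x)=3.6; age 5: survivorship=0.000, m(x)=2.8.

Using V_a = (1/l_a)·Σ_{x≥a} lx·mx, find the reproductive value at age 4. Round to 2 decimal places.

lx·mx for x ≥ 4: 0.108, 0 → sum = 0.108
V_4 = 0.108 / l_4 = 0.108 / 0.03 = 3.6 → 3.60

3.60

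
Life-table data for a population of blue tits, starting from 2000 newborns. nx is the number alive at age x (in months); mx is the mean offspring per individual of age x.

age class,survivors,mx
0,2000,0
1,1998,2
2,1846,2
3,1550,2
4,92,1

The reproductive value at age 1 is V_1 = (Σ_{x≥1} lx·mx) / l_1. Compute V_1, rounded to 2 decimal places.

5.45

lx = nx/n0 = nx/2000: 1, 0.999, 0.923, 0.775, 0.046
lx·mx for x ≥ 1: 1.998, 1.846, 1.55, 0.046 → sum = 5.44
V_1 = 5.44 / l_1 = 5.44 / 0.999 = 5.445445… → 5.45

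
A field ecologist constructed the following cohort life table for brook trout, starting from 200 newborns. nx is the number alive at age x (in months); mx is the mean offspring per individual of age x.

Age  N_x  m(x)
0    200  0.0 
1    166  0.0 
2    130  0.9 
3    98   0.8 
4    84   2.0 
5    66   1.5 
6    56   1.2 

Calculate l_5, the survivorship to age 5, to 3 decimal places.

0.330

l_5 = n_5/n_0 = 66/200 = 0.33 → 0.330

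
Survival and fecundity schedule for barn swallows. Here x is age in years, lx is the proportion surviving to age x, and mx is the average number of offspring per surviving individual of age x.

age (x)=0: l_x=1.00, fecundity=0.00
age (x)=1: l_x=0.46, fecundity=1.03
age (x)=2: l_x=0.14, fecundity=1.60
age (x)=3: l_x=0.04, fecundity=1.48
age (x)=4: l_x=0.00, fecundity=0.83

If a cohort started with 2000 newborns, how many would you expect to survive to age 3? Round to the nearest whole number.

80

Expected survivors = N0 · l_3 = 2000 × 0.04 = 80 → 80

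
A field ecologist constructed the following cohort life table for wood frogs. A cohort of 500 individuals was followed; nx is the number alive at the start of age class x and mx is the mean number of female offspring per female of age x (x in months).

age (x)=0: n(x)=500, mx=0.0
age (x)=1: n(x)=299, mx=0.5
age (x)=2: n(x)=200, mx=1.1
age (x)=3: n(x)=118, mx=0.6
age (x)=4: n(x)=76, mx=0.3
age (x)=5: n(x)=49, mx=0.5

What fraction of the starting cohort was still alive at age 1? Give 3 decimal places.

l_1 = n_1/n_0 = 299/500 = 0.598 → 0.598

0.598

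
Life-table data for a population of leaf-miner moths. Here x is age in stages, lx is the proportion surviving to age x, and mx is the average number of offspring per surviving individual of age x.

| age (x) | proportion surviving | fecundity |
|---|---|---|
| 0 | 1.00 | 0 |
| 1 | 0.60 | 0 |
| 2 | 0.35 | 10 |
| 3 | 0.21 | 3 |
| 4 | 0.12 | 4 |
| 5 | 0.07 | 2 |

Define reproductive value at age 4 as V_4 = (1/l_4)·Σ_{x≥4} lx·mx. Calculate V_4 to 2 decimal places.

5.17

lx·mx for x ≥ 4: 0.48, 0.14 → sum = 0.62
V_4 = 0.62 / l_4 = 0.62 / 0.12 = 5.166667… → 5.17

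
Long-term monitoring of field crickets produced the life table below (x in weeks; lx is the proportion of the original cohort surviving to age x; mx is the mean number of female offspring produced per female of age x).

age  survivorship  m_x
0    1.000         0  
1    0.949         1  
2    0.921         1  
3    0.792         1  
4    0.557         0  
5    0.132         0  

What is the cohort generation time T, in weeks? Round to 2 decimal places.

lx·mx: 0, 0.949, 0.921, 0.792, 0, 0 → R0 = 2.662
x·lx·mx: 0, 0.949, 1.842, 2.376, 0, 0 → Σ = 5.167
T = 5.167 / 2.662 = 1.941022… → 1.94

1.94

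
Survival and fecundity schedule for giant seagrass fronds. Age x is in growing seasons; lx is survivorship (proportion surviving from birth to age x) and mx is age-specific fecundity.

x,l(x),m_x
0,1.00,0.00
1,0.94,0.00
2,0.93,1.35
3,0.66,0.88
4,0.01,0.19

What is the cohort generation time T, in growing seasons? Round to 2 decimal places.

lx·mx: 0, 0, 1.2555, 0.5808, 0.0019 → R0 = 1.8382
x·lx·mx: 0, 0, 2.511, 1.7424, 0.0076 → Σ = 4.261
T = 4.261 / 1.8382 = 2.318029… → 2.32

2.32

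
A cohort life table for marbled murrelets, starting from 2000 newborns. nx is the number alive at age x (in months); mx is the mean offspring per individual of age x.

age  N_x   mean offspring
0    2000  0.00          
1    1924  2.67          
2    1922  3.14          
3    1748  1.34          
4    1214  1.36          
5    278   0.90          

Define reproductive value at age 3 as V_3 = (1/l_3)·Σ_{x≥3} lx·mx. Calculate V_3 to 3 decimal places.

2.428

lx = nx/n0 = nx/2000: 1, 0.962, 0.961, 0.874, 0.607, 0.139
lx·mx for x ≥ 3: 1.17116, 0.82552, 0.1251 → sum = 2.12178
V_3 = 2.12178 / l_3 = 2.12178 / 0.874 = 2.427666… → 2.428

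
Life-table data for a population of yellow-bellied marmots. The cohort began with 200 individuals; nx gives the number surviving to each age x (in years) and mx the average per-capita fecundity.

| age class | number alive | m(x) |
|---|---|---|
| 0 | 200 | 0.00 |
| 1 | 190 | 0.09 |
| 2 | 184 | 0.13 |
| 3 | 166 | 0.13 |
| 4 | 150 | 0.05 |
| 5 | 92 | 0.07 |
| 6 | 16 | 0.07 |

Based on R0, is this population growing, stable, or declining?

declining

lx = nx/n0 = nx/200: 1, 0.95, 0.92, 0.83, 0.75, 0.46, 0.08
R0 = Σ lx·mx = 0 + 0.0855 + 0.1196 + 0.1079 + 0.0375 + 0.0322 + 0.0056 = 0.3883
R0 < 1, so the population is declining.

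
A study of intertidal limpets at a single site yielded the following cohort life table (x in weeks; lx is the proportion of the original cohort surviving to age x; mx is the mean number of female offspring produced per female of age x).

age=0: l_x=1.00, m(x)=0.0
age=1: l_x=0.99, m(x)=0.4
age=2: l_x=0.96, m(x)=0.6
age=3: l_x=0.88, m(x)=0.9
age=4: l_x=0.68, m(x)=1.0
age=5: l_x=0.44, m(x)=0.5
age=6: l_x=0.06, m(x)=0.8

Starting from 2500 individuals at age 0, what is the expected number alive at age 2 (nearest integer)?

Expected survivors = N0 · l_2 = 2500 × 0.96 = 2400 → 2400

2400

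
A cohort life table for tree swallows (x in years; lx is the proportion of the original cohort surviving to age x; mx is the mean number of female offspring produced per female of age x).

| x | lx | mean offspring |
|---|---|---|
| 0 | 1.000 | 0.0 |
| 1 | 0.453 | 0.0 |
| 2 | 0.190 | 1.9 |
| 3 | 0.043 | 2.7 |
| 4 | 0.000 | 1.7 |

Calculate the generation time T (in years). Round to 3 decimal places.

2.243

lx·mx: 0, 0, 0.361, 0.1161, 0 → R0 = 0.4771
x·lx·mx: 0, 0, 0.722, 0.3483, 0 → Σ = 1.0703
T = 1.0703 / 0.4771 = 2.243345… → 2.243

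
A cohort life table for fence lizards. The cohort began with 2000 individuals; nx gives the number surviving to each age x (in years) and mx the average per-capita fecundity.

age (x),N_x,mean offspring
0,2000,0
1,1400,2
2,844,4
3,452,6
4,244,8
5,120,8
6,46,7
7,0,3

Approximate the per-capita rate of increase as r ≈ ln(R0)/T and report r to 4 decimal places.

0.6777

lx = nx/n0 = nx/2000: 1, 0.7, 0.422, 0.226, 0.122, 0.06, 0.023, 0
R0 = Σ lx·mx = 0 + 1.4 + 1.688 + 1.356 + 0.976 + 0.48 + 0.161 + 0 = 6.061
Σ x·lx·mx = 16.114; T = 16.114/6.061 = 2.65864…
r ≈ ln(R0)/T = ln(6.061)/2.65864… = 0.677744… → 0.6777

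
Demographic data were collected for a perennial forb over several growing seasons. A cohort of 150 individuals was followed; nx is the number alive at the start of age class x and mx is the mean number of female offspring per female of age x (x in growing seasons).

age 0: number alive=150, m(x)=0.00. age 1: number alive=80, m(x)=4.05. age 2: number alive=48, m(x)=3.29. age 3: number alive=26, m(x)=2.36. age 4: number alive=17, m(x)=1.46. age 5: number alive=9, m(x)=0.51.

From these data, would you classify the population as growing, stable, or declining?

lx = nx/n0 = nx/150: 1, 0.53333…, 0.32, 0.17333…, 0.11333…, 0.06
R0 = Σ lx·mx = 0 + 2.16… + 1.0528 + 0.409067… + 0.165467… + 0.0306 = 3.817933…
R0 > 1, so the population is growing.

growing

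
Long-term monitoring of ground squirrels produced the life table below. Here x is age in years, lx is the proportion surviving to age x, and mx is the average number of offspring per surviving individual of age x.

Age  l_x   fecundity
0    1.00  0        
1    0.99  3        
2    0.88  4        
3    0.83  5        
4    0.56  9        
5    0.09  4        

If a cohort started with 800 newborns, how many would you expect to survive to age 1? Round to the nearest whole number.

Expected survivors = N0 · l_1 = 800 × 0.99 = 792 → 792

792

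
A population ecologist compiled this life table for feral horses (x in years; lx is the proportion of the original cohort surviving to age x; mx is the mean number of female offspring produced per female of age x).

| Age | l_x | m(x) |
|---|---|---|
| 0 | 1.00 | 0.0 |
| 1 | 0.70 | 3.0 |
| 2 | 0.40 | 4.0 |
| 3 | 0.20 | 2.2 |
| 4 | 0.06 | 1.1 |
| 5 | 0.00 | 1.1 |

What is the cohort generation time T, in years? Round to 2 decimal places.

1.64

lx·mx: 0, 2.1, 1.6, 0.44, 0.066, 0 → R0 = 4.206
x·lx·mx: 0, 2.1, 3.2, 1.32, 0.264, 0 → Σ = 6.884
T = 6.884 / 4.206 = 1.636709… → 1.64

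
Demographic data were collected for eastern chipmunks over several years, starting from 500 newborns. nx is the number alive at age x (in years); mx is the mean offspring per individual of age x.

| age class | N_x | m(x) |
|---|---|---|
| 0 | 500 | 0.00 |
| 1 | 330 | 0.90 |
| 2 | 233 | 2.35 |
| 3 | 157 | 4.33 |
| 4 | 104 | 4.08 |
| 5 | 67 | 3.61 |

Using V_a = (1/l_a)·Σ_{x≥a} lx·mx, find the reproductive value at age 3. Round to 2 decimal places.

lx = nx/n0 = nx/500: 1, 0.66, 0.466, 0.314, 0.208, 0.134
lx·mx for x ≥ 3: 1.35962, 0.84864, 0.48374 → sum = 2.692
V_3 = 2.692 / l_3 = 2.692 / 0.314 = 8.573248… → 8.57

8.57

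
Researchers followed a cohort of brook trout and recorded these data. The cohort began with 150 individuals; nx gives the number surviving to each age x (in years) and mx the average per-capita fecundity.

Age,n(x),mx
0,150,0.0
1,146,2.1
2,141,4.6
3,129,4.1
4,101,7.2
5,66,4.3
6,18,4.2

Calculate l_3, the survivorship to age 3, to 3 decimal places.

0.860

l_3 = n_3/n_0 = 129/150 = 0.86 → 0.860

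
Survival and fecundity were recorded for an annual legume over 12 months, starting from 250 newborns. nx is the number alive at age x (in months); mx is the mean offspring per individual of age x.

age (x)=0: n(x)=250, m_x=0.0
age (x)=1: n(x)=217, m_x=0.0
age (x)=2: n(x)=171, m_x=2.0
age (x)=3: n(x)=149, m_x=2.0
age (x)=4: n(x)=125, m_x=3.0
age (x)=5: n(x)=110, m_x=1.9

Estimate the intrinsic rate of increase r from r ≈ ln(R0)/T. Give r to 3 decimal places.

lx = nx/n0 = nx/250: 1, 0.868, 0.684, 0.596, 0.5, 0.44
R0 = Σ lx·mx = 0 + 0 + 1.368 + 1.192 + 1.5 + 0.836 = 4.896
Σ x·lx·mx = 16.492; T = 16.492/4.896 = 3.36846…
r ≈ ln(R0)/T = ln(4.896)/3.36846… = 0.47156… → 0.472

0.472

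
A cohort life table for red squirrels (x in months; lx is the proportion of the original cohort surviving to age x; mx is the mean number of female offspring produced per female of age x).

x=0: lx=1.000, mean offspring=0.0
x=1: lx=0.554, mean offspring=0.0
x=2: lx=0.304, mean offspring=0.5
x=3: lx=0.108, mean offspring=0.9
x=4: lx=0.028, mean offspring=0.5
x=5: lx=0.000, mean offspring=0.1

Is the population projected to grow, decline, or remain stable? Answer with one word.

R0 = Σ lx·mx = 0 + 0 + 0.152 + 0.0972 + 0.014 + 0 = 0.2632
R0 < 1, so the population is declining.

declining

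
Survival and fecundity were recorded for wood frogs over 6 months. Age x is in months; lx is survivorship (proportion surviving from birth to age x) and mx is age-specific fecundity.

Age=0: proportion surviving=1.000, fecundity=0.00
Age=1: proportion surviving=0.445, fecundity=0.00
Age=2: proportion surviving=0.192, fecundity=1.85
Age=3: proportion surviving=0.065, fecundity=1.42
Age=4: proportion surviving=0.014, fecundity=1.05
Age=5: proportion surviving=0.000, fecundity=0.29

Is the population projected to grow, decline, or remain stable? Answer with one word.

declining

R0 = Σ lx·mx = 0 + 0 + 0.3552 + 0.0923 + 0.0147 + 0 = 0.4622
R0 < 1, so the population is declining.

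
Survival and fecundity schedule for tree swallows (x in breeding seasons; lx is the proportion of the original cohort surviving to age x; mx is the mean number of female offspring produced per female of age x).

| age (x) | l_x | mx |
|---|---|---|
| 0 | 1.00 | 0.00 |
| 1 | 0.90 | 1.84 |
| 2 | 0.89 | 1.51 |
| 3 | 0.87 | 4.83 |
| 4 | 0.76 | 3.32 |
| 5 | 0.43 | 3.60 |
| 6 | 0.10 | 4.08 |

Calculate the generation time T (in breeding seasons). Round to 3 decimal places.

lx·mx: 0, 1.656, 1.3439, 4.2021, 2.5232, 1.548, 0.408 → R0 = 11.6812
x·lx·mx: 0, 1.656, 2.6878, 12.6063, 10.0928, 7.74, 2.448 → Σ = 37.2309
T = 37.2309 / 11.6812 = 3.18725… → 3.187

3.187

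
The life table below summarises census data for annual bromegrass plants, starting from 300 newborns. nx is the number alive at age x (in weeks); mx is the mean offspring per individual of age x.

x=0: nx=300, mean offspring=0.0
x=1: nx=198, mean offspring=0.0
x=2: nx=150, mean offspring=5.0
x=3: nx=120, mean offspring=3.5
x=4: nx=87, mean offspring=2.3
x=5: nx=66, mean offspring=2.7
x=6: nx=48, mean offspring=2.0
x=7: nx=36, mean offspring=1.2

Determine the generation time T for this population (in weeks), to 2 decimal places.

lx = nx/n0 = nx/300: 1, 0.66, 0.5, 0.4, 0.29, 0.22, 0.16, 0.12
lx·mx: 0, 0, 2.5, 1.4, 0.667, 0.594, 0.32, 0.144 → R0 = 5.625
x·lx·mx: 0, 0, 5, 4.2, 2.668, 2.97, 1.92, 1.008 → Σ = 17.766
T = 17.766 / 5.625 = 3.1584 → 3.16

3.16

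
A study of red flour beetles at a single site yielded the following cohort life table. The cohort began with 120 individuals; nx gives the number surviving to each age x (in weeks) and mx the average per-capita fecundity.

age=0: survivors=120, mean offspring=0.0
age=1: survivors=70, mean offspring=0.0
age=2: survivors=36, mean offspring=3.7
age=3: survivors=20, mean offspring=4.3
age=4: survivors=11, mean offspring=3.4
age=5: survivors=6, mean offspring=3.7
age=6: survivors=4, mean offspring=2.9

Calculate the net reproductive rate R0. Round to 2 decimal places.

2.42

lx = nx/n0 = nx/120: 1, 0.58333…, 0.3, 0.16667…, 0.09167…, 0.05, 0.03333…
lx·mx by age: 0, 0, 1.11, 0.716667…, 0.311667…, 0.185, 0.096667…
R0 = Σ lx·mx = 2.42… → 2.42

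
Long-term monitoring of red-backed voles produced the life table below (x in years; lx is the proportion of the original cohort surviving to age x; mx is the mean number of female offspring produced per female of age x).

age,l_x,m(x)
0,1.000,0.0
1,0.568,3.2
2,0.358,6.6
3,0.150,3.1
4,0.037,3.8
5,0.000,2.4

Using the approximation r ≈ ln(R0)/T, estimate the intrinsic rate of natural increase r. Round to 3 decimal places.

R0 = Σ lx·mx = 0 + 1.8176 + 2.3628 + 0.465 + 0.1406 + 0 = 4.786
Σ x·lx·mx = 8.5006; T = 8.5006/4.786 = 1.77614…
r ≈ ln(R0)/T = ln(4.786)/1.77614… = 0.88152… → 0.882

0.882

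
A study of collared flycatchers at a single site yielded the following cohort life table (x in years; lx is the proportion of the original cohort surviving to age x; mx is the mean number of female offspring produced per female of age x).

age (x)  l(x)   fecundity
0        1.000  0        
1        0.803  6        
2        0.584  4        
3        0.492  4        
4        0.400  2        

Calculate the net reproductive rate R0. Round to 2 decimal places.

lx·mx by age: 0, 4.818, 2.336, 1.968, 0.8
R0 = Σ lx·mx = 9.922 → 9.92

9.92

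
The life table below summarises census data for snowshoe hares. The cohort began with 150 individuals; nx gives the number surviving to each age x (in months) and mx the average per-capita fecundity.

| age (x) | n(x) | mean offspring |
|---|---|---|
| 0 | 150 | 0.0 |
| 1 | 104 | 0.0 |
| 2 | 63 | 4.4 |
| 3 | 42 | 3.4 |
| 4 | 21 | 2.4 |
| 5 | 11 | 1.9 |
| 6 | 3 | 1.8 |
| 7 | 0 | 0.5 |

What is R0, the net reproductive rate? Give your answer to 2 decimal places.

lx = nx/n0 = nx/150: 1, 0.69333…, 0.42, 0.28, 0.14, 0.07333…, 0.02, 0
lx·mx by age: 0, 0, 1.848, 0.952, 0.336, 0.139333…, 0.036, 0
R0 = Σ lx·mx = 3.311333… → 3.31

3.31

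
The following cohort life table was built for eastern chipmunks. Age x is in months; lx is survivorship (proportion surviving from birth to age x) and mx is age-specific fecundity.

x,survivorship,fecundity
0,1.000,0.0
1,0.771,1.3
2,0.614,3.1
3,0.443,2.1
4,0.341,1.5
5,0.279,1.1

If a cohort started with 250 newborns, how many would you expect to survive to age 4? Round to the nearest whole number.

85

Expected survivors = N0 · l_4 = 250 × 0.341 = 85.25 → 85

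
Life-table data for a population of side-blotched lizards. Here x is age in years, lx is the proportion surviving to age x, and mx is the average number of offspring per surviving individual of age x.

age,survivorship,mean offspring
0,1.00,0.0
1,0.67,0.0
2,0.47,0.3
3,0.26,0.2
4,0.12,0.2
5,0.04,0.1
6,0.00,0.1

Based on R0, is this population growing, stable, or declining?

declining

R0 = Σ lx·mx = 0 + 0 + 0.141 + 0.052 + 0.024 + 0.004 + 0 = 0.221
R0 < 1, so the population is declining.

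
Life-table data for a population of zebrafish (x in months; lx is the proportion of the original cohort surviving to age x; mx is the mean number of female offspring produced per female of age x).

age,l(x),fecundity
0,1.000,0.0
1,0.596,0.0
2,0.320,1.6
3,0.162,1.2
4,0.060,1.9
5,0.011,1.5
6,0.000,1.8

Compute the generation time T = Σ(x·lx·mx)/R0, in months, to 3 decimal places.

2.564

lx·mx: 0, 0, 0.512, 0.1944, 0.114, 0.0165, 0 → R0 = 0.8369
x·lx·mx: 0, 0, 1.024, 0.5832, 0.456, 0.0825, 0 → Σ = 2.1457
T = 2.1457 / 0.8369 = 2.563867… → 2.564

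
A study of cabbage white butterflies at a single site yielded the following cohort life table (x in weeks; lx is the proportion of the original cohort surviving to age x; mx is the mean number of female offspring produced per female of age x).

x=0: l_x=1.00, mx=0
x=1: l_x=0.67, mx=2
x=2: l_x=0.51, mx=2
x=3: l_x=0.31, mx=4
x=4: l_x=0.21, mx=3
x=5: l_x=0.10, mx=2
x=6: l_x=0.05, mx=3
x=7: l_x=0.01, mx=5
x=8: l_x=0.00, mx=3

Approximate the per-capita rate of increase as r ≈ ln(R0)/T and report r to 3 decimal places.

R0 = Σ lx·mx = 0 + 1.34 + 1.02 + 1.24 + 0.63 + 0.2 + 0.15 + 0.05 + 0 = 4.63
Σ x·lx·mx = 11.87; T = 11.87/4.63 = 2.56371…
r ≈ ln(R0)/T = ln(4.63)/2.56371… = 0.59779… → 0.598

0.598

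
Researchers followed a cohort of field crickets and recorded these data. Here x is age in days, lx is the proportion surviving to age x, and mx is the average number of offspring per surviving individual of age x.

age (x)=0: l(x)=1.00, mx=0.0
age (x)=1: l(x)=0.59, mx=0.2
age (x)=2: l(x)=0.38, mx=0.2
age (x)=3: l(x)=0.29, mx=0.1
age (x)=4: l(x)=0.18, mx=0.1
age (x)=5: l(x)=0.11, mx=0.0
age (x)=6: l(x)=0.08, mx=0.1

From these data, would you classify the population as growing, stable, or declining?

R0 = Σ lx·mx = 0 + 0.118 + 0.076 + 0.029 + 0.018 + 0 + 0.008 = 0.249
R0 < 1, so the population is declining.

declining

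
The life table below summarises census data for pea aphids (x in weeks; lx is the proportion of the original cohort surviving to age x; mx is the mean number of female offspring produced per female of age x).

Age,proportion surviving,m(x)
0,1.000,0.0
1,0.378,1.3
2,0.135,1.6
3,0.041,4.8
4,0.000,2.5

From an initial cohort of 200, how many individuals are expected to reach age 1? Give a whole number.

Expected survivors = N0 · l_1 = 200 × 0.378 = 75.6 → 76

76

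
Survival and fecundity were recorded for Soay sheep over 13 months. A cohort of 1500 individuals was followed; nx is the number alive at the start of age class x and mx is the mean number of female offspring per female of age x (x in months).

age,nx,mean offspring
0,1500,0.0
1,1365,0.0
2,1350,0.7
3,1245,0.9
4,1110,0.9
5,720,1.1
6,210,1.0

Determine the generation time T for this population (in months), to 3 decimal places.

lx = nx/n0 = nx/1500: 1, 0.91, 0.9, 0.83, 0.74, 0.48, 0.14
lx·mx: 0, 0, 0.63, 0.747, 0.666, 0.528, 0.14 → R0 = 2.711
x·lx·mx: 0, 0, 1.26, 2.241, 2.664, 2.64, 0.84 → Σ = 9.645
T = 9.645 / 2.711 = 3.557728… → 3.558

3.558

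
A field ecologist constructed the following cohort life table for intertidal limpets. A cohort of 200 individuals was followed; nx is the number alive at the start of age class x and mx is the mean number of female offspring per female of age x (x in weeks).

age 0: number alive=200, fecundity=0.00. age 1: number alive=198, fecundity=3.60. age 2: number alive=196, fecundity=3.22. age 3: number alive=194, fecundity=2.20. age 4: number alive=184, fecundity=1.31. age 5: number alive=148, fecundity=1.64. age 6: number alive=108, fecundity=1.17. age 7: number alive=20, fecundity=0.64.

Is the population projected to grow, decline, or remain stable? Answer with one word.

lx = nx/n0 = nx/200: 1, 0.99, 0.98, 0.97, 0.92, 0.74, 0.54, 0.1
R0 = Σ lx·mx = 0 + 3.564 + 3.1556 + 2.134 + 1.2052 + 1.2136 + 0.6318 + 0.064 = 11.9682
R0 > 1, so the population is growing.

growing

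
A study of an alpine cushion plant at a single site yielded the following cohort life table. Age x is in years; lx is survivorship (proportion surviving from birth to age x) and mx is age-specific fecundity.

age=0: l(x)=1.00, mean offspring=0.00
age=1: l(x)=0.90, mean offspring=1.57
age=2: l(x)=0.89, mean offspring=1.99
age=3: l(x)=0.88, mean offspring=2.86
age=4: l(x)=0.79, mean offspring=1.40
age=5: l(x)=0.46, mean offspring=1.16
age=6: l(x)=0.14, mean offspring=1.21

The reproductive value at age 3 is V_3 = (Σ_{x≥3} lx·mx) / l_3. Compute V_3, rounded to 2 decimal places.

4.92

lx·mx for x ≥ 3: 2.5168, 1.106, 0.5336, 0.1694 → sum = 4.3258
V_3 = 4.3258 / l_3 = 4.3258 / 0.88 = 4.915682… → 4.92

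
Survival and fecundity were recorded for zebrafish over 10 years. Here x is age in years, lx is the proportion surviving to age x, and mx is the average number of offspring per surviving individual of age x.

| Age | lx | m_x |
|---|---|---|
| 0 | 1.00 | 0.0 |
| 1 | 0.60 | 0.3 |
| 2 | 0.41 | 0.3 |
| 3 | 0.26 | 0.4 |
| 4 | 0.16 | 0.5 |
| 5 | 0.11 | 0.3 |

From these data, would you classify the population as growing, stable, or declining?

declining

R0 = Σ lx·mx = 0 + 0.18 + 0.123 + 0.104 + 0.08 + 0.033 = 0.52
R0 < 1, so the population is declining.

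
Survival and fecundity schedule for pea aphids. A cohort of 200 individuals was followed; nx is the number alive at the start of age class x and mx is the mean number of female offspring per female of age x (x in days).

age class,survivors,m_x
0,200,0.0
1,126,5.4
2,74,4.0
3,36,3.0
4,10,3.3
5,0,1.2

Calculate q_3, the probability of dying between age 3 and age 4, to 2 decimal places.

lx = nx/n0 = nx/200: 1, 0.63, 0.37, 0.18, 0.05, 0
q_3 = (l_3 − l_4) / l_3 = (0.18 − 0.05) / 0.18
     = 0.13 / 0.18 = 0.722222… → 0.72

0.72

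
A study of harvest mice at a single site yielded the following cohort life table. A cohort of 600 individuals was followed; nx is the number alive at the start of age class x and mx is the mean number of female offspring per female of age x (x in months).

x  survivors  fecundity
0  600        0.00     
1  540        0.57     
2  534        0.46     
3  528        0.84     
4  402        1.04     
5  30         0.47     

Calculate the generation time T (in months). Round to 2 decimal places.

lx = nx/n0 = nx/600: 1, 0.9, 0.89, 0.88, 0.67, 0.05
lx·mx: 0, 0.513, 0.4094, 0.7392, 0.6968, 0.0235 → R0 = 2.3819
x·lx·mx: 0, 0.513, 0.8188, 2.2176, 2.7872, 0.1175 → Σ = 6.4541
T = 6.4541 / 2.3819 = 2.709644… → 2.71

2.71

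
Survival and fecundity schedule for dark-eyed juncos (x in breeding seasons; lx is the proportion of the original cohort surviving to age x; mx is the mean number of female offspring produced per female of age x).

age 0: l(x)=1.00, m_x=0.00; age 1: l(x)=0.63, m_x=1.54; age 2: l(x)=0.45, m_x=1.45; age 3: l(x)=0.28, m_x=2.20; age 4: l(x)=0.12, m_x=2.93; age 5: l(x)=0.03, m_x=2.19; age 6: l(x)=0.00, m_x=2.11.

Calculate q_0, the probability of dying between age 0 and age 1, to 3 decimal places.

q_0 = (l_0 − l_1) / l_0 = (1 − 0.63) / 1
     = 0.37 / 1 = 0.37 → 0.370

0.370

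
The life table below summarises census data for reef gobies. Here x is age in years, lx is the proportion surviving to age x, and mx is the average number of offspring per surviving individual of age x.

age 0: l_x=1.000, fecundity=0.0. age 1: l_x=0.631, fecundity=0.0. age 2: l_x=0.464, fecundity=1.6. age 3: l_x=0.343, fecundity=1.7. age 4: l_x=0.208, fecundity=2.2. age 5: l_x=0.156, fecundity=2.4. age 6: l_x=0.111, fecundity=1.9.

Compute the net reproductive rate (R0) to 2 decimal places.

lx·mx by age: 0, 0, 0.7424, 0.5831, 0.4576, 0.3744, 0.2109
R0 = Σ lx·mx = 2.3684 → 2.37

2.37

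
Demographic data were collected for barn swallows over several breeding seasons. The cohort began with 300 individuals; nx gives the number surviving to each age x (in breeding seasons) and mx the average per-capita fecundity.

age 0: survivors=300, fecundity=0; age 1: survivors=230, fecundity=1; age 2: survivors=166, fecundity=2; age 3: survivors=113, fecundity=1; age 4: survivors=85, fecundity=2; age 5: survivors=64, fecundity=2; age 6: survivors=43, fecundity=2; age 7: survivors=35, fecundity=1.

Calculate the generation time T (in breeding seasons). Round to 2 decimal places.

3.03

lx = nx/n0 = nx/300: 1, 0.76667…, 0.55333…, 0.37667…, 0.28333…, 0.21333…, 0.14333…, 0.11667…
lx·mx: 0, 0.766667…, 1.106667…, 0.376667…, 0.566667…, 0.426667…, 0.286667…, 0.116667… → R0 = 3.646667…
x·lx·mx: 0, 0.766667…, 2.213333…, 1.13…, 2.266667…, 2.133333…, 1.72…, 0.816667… → Σ = 11.046667…
T = 11.046667… / 3.646667… = 3.02925… → 3.03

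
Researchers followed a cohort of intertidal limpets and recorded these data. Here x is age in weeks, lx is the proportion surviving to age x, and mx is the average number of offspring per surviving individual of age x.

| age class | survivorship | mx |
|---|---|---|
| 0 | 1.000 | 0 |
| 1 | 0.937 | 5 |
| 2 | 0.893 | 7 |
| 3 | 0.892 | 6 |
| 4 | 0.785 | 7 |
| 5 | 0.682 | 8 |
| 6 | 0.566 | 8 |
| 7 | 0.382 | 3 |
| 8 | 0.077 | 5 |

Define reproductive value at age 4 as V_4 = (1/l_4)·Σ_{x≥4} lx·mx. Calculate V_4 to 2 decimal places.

21.67

lx·mx for x ≥ 4: 5.495, 5.456, 4.528, 1.146, 0.385 → sum = 17.01
V_4 = 17.01 / l_4 = 17.01 / 0.785 = 21.66879… → 21.67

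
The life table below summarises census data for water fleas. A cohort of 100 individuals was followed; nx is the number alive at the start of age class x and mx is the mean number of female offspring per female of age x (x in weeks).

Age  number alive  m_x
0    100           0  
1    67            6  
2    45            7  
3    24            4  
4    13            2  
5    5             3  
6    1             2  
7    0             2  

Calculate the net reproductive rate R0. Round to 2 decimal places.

lx = nx/n0 = nx/100: 1, 0.67, 0.45, 0.24, 0.13, 0.05, 0.01, 0
lx·mx by age: 0, 4.02, 3.15, 0.96, 0.26, 0.15, 0.02, 0
R0 = Σ lx·mx = 8.56 → 8.56

8.56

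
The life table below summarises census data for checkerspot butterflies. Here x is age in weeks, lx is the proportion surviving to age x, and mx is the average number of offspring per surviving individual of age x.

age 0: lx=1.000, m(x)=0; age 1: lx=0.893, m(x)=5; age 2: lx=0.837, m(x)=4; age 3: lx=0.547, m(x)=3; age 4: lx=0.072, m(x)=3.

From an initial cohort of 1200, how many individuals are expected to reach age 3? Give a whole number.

656

Expected survivors = N0 · l_3 = 1200 × 0.547 = 656.4 → 656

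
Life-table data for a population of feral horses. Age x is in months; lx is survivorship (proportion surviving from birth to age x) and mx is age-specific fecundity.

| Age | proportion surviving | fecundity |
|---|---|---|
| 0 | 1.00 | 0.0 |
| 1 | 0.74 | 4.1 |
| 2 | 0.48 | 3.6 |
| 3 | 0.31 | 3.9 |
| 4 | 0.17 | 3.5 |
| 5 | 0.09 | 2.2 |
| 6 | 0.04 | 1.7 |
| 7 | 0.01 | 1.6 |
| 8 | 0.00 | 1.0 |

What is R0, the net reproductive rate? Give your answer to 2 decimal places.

6.85

lx·mx by age: 0, 3.034, 1.728, 1.209, 0.595, 0.198, 0.068, 0.016, 0
R0 = Σ lx·mx = 6.848 → 6.85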